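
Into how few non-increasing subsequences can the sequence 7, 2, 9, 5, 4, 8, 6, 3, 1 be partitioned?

3

Place each on the leftmost legal pile:
7 → new pile 1 (tops now [7])
2 → pile 1 (tops now [2])
9 → new pile 2 (tops now [2, 9])
5 → pile 2 (tops now [2, 5])
4 → pile 2 (tops now [2, 4])
8 → new pile 3 (tops now [2, 4, 8])
6 → pile 3 (tops now [2, 4, 6])
3 → pile 2 (tops now [2, 3, 6])
1 → pile 1 (tops now [1, 3, 6])
Three piles.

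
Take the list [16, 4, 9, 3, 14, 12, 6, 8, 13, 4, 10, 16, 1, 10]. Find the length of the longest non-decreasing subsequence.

5

Track the smallest tail for each achievable length (allowing ties):
16 → extends → [16]
4 → replaces 16 → [4]
9 → extends → [4, 9]
3 → replaces 4 → [3, 9]
14 → extends → [3, 9, 14]
12 → replaces 14 → [3, 9, 12]
6 → replaces 9 → [3, 6, 12]
8 → replaces 12 → [3, 6, 8]
13 → extends → [3, 6, 8, 13]
4 → replaces 6 → [3, 4, 8, 13]
10 → replaces 13 → [3, 4, 8, 10]
16 → extends → [3, 4, 8, 10, 16]
1 → replaces 3 → [1, 4, 8, 10, 16]
10 → replaces 16 → [1, 4, 8, 10, 10]
Five tails, so the longest non-decreasing subsequence has length 5 (e.g. 4, 9, 12, 13, 16).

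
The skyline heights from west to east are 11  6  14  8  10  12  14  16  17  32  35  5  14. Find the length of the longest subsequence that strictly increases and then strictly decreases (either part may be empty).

10

inc[i] = longest strictly increasing subsequence ending at i; dec[i] = longest strictly decreasing subsequence starting at i:
i:      1  2  3  4  5  6  7  8  9 10 11 12 13
a[i]:  11  6 14  8 10 12 14 16 17 32 35  5 14
inc:    1  1  2  2  3  4  5  6  7  8  9  1  5
dec:    3  2  3  2  2  2  2  2  2  2  2  1  1
Best peak at i=11 (value 35): inc=9, dec=2, length 9+2−1 = 10.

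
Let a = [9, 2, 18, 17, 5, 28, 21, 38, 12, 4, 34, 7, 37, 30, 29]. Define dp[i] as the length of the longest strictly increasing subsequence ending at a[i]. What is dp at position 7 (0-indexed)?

dp[i] = 1 + max{dp[j] : j<i, a[j]<a[i]} (or 1 if no such j):
i:      0  1  2  3  4  5  6  7  8  9 10 11 12 13 14
a[i]:   9  2 18 17  5 28 21 38 12  4 34  7 37 30 29
dp:     1  1  2  2  2  3  3  4  3  2  4  3  5  4  4
At index 7 the value is 4.

4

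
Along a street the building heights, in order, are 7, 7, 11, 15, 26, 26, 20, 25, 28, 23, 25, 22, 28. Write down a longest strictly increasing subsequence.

7, 11, 15, 20, 23, 25, 28

Patience tails give the LIS length; then backtrack through the dp parents:
7 → extends → [7]
7 → already a tail → [7]
11 → extends → [7, 11]
15 → extends → [7, 11, 15]
26 → extends → [7, 11, 15, 26]
26 → already a tail → [7, 11, 15, 26]
20 → replaces 26 → [7, 11, 15, 20]
25 → extends → [7, 11, 15, 20, 25]
28 → extends → [7, 11, 15, 20, 25, 28]
23 → replaces 25 → [7, 11, 15, 20, 23, 28]
25 → replaces 28 → [7, 11, 15, 20, 23, 25]
22 → replaces 23 → [7, 11, 15, 20, 22, 25]
28 → extends → [7, 11, 15, 20, 22, 25, 28]
Length 7; one witness is 7, 11, 15, 20, 23, 25, 28.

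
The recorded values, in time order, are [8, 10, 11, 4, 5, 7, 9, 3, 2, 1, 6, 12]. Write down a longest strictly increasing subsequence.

4, 5, 7, 9, 12

Patience tails give the LIS length; then backtrack through the dp parents:
8 → extends → [8]
10 → extends → [8, 10]
11 → extends → [8, 10, 11]
4 → replaces 8 → [4, 10, 11]
5 → replaces 10 → [4, 5, 11]
7 → replaces 11 → [4, 5, 7]
9 → extends → [4, 5, 7, 9]
3 → replaces 4 → [3, 5, 7, 9]
2 → replaces 3 → [2, 5, 7, 9]
1 → replaces 2 → [1, 5, 7, 9]
6 → replaces 7 → [1, 5, 6, 9]
12 → extends → [1, 5, 6, 9, 12]
Length 5; one witness is 4, 5, 7, 9, 12.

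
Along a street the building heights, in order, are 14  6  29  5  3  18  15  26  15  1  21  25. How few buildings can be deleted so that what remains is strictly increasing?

8

Fewest deletions = n − (longest strictly increasing subsequence).
Patience tails:
14 → extends → [14]
6 → replaces 14 → [6]
29 → extends → [6, 29]
5 → replaces 6 → [5, 29]
3 → replaces 5 → [3, 29]
18 → replaces 29 → [3, 18]
15 → replaces 18 → [3, 15]
26 → extends → [3, 15, 26]
15 → already a tail → [3, 15, 26]
1 → replaces 3 → [1, 15, 26]
21 → replaces 26 → [1, 15, 21]
25 → extends → [1, 15, 21, 25]
Longest strictly increasing subsequence has length 4, so deletions = 12 − 4 = 8.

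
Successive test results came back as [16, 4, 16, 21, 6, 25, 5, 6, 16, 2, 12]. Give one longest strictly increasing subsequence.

Patience tails give the LIS length; then backtrack through the dp parents:
16 → extends → [16]
4 → replaces 16 → [4]
16 → extends → [4, 16]
21 → extends → [4, 16, 21]
6 → replaces 16 → [4, 6, 21]
25 → extends → [4, 6, 21, 25]
5 → replaces 6 → [4, 5, 21, 25]
6 → replaces 21 → [4, 5, 6, 25]
16 → replaces 25 → [4, 5, 6, 16]
2 → replaces 4 → [2, 5, 6, 16]
12 → replaces 16 → [2, 5, 6, 12]
Length 4; one witness is 4, 16, 21, 25.

4, 16, 21, 25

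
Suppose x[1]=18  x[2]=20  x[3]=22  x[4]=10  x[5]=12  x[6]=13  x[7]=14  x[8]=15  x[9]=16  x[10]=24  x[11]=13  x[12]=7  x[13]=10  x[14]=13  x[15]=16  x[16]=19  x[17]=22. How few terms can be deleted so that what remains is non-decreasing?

Fewest deletions = n − (longest non-decreasing subsequence).
i:      1  2  3  4  5  6  7  8  9 10 11 12 13 14 15 16 17
x[i]:  18 20 22 10 12 13 14 15 16 24 13  7 10 13 16 19 22
dp:     1  2  3  1  2  3  4  5  6  7  4  1  2  5  7  8  9
max dp = 9, so deletions = 17 − 9 = 8.

8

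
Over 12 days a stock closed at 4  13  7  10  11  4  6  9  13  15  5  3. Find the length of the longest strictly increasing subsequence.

6

Let dp[i] be the length of the longest such subsequence ending at index i:
i:      1  2  3  4  5  6  7  8  9 10 11 12
a[i]:   4 13  7 10 11  4  6  9 13 15  5  3
dp:     1  2  2  3  4  1  2  3  5  6  2  1
Maximum dp value is 6.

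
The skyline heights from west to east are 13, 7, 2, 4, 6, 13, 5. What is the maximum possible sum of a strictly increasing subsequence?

Let S[i] be the best sum of a strictly increasing subsequence ending at i:
i:      1  2  3  4  5  6  7
a[i]:  13  7  2  4  6 13  5
S:     13  7  2  6 12 25 11
Maximum is 25 (e.g. 2 + 4 + 6 + 13).

25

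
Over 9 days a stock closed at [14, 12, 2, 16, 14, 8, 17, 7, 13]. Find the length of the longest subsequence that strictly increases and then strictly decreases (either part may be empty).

5

inc[i] = longest strictly increasing subsequence ending at i; dec[i] = longest strictly decreasing subsequence starting at i:
i:      1  2  3  4  5  6  7  8  9
a[i]:  14 12  2 16 14  8 17  7 13
inc:    1  1  1  2  2  2  3  2  3
dec:    4  3  1  4  3  2  2  1  1
Best peak at i=4 (value 16): inc=2, dec=4, length 2+4−1 = 5.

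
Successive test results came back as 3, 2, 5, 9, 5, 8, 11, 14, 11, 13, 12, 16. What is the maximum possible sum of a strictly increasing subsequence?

Let S[i] be the best sum of a strictly increasing subsequence ending at i:
i:      1  2  3  4  5  6  7  8  9 10 11 12
a[i]:   3  2  5  9  5  8 11 14 11 13 12 16
S:      3  2  8 17  8 16 28 42 28 41 40 58
Maximum is 58 (e.g. 3 + 5 + 9 + 11 + 14 + 16).

58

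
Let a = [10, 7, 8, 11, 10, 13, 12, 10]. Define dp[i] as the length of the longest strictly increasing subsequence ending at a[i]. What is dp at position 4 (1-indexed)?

dp[i] = 1 + max{dp[j] : j<i, a[j]<a[i]} (or 1 if no such j):
i:      1  2  3  4  5  6  7  8
a[i]:  10  7  8 11 10 13 12 10
dp:     1  1  2  3  3  4  4  3
At index 4 the value is 3.

3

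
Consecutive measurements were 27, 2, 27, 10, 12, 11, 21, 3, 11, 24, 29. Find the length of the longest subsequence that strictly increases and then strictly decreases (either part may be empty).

inc[i] = longest strictly increasing subsequence ending at i; dec[i] = longest strictly decreasing subsequence starting at i:
i:      1  2  3  4  5  6  7  8  9 10 11
a[i]:  27  2 27 10 12 11 21  3 11 24 29
inc:    1  1  2  2  3  3  4  2  3  5  6
dec:    4  1  4  2  3  2  2  1  1  1  1
Best peak at i=11 (value 29): inc=6, dec=1, length 6+1−1 = 6.

6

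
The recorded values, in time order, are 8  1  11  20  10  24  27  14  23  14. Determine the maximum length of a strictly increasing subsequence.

Track the smallest tail for each achievable length (strict):
8 → extends → [8]
1 → replaces 8 → [1]
11 → extends → [1, 11]
20 → extends → [1, 11, 20]
10 → replaces 11 → [1, 10, 20]
24 → extends → [1, 10, 20, 24]
27 → extends → [1, 10, 20, 24, 27]
14 → replaces 20 → [1, 10, 14, 24, 27]
23 → replaces 24 → [1, 10, 14, 23, 27]
14 → already a tail → [1, 10, 14, 23, 27]
Five tails, so the longest strictly increasing subsequence has length 5 (e.g. 8, 11, 20, 24, 27).

5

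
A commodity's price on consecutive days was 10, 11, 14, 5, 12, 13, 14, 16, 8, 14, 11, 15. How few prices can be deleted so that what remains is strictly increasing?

6

Fewest deletions = n − (longest strictly increasing subsequence).
Patience tails:
10 → extends → [10]
11 → extends → [10, 11]
14 → extends → [10, 11, 14]
5 → replaces 10 → [5, 11, 14]
12 → replaces 14 → [5, 11, 12]
13 → extends → [5, 11, 12, 13]
14 → extends → [5, 11, 12, 13, 14]
16 → extends → [5, 11, 12, 13, 14, 16]
8 → replaces 11 → [5, 8, 12, 13, 14, 16]
14 → already a tail → [5, 8, 12, 13, 14, 16]
11 → replaces 12 → [5, 8, 11, 13, 14, 16]
15 → replaces 16 → [5, 8, 11, 13, 14, 15]
Longest strictly increasing subsequence has length 6, so deletions = 12 − 6 = 6.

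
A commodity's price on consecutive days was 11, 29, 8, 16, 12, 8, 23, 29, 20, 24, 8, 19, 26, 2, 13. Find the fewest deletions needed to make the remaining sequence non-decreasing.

Fewest deletions = n − (longest non-decreasing subsequence).
Patience tails:
11 → extends → [11]
29 → extends → [11, 29]
8 → replaces 11 → [8, 29]
16 → replaces 29 → [8, 16]
12 → replaces 16 → [8, 12]
8 → replaces 12 → [8, 8]
23 → extends → [8, 8, 23]
29 → extends → [8, 8, 23, 29]
20 → replaces 23 → [8, 8, 20, 29]
24 → replaces 29 → [8, 8, 20, 24]
8 → replaces 20 → [8, 8, 8, 24]
19 → replaces 24 → [8, 8, 8, 19]
26 → extends → [8, 8, 8, 19, 26]
2 → replaces 8 → [2, 8, 8, 19, 26]
13 → replaces 19 → [2, 8, 8, 13, 26]
Longest non-decreasing subsequence has length 5, so deletions = 15 − 5 = 10.

10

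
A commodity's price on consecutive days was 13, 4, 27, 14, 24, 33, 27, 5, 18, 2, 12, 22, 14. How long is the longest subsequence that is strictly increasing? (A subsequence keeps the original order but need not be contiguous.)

4

Track the smallest tail for each achievable length (strict):
13 → extends → [13]
4 → replaces 13 → [4]
27 → extends → [4, 27]
14 → replaces 27 → [4, 14]
24 → extends → [4, 14, 24]
33 → extends → [4, 14, 24, 33]
27 → replaces 33 → [4, 14, 24, 27]
5 → replaces 14 → [4, 5, 24, 27]
18 → replaces 24 → [4, 5, 18, 27]
2 → replaces 4 → [2, 5, 18, 27]
12 → replaces 18 → [2, 5, 12, 27]
22 → replaces 27 → [2, 5, 12, 22]
14 → replaces 22 → [2, 5, 12, 14]
Four tails, so the longest strictly increasing subsequence has length 4 (e.g. 13, 14, 24, 33).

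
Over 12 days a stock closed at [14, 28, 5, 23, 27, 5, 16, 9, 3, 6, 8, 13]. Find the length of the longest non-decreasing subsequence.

5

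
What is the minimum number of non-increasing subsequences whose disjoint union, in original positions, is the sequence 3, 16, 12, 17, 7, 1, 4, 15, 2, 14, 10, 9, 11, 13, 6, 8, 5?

5

Place each on the leftmost legal pile:
3 → new pile 1 (tops now [3])
16 → new pile 2 (tops now [3, 16])
12 → pile 2 (tops now [3, 12])
17 → new pile 3 (tops now [3, 12, 17])
7 → pile 2 (tops now [3, 7, 17])
1 → pile 1 (tops now [1, 7, 17])
4 → pile 2 (tops now [1, 4, 17])
15 → pile 3 (tops now [1, 4, 15])
2 → pile 2 (tops now [1, 2, 15])
14 → pile 3 (tops now [1, 2, 14])
10 → pile 3 (tops now [1, 2, 10])
9 → pile 3 (tops now [1, 2, 9])
11 → new pile 4 (tops now [1, 2, 9, 11])
13 → new pile 5 (tops now [1, 2, 9, 11, 13])
6 → pile 3 (tops now [1, 2, 6, 11, 13])
8 → pile 4 (tops now [1, 2, 6, 8, 13])
5 → pile 3 (tops now [1, 2, 5, 8, 13])
Five piles.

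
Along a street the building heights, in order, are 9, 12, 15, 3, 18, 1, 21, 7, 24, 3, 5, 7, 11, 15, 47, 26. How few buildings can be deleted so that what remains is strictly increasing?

9

Fewest deletions = n − (longest strictly increasing subsequence).
Patience tails:
9 → extends → [9]
12 → extends → [9, 12]
15 → extends → [9, 12, 15]
3 → replaces 9 → [3, 12, 15]
18 → extends → [3, 12, 15, 18]
1 → replaces 3 → [1, 12, 15, 18]
21 → extends → [1, 12, 15, 18, 21]
7 → replaces 12 → [1, 7, 15, 18, 21]
24 → extends → [1, 7, 15, 18, 21, 24]
3 → replaces 7 → [1, 3, 15, 18, 21, 24]
5 → replaces 15 → [1, 3, 5, 18, 21, 24]
7 → replaces 18 → [1, 3, 5, 7, 21, 24]
11 → replaces 21 → [1, 3, 5, 7, 11, 24]
15 → replaces 24 → [1, 3, 5, 7, 11, 15]
47 → extends → [1, 3, 5, 7, 11, 15, 47]
26 → replaces 47 → [1, 3, 5, 7, 11, 15, 26]
Longest strictly increasing subsequence has length 7, so deletions = 16 − 7 = 9.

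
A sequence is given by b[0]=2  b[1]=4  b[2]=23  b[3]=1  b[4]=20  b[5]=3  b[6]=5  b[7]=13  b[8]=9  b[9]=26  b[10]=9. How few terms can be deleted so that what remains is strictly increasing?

6

Fewest deletions = n − (longest strictly increasing subsequence).
i:      0  1  2  3  4  5  6  7  8  9 10
b[i]:   2  4 23  1 20  3  5 13  9 26  9
dp:     1  2  3  1  3  2  3  4  4  5  4
max dp = 5, so deletions = 11 − 5 = 6.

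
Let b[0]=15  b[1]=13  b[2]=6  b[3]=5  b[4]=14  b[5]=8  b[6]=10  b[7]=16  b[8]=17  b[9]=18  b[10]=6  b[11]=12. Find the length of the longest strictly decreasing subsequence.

4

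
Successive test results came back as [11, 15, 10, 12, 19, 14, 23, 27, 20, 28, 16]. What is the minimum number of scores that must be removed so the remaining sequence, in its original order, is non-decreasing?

Fewest deletions = n − (longest non-decreasing subsequence).
Patience tails:
11 → extends → [11]
15 → extends → [11, 15]
10 → replaces 11 → [10, 15]
12 → replaces 15 → [10, 12]
19 → extends → [10, 12, 19]
14 → replaces 19 → [10, 12, 14]
23 → extends → [10, 12, 14, 23]
27 → extends → [10, 12, 14, 23, 27]
20 → replaces 23 → [10, 12, 14, 20, 27]
28 → extends → [10, 12, 14, 20, 27, 28]
16 → replaces 20 → [10, 12, 14, 16, 27, 28]
Longest non-decreasing subsequence has length 6, so deletions = 11 − 6 = 5.

5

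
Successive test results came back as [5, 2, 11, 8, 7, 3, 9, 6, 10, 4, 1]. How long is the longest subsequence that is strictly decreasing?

6

Let dp[i] be the longest strictly decreasing subsequence ending at i:
i:      1  2  3  4  5  6  7  8  9 10 11
a[i]:   5  2 11  8  7  3  9  6 10  4  1
dp:     1  2  1  2  3  4  2  4  2  5  6
Maximum is 6.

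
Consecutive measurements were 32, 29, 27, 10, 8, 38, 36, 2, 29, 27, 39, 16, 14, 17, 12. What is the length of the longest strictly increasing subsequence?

Track the smallest tail for each achievable length (strict):
32 → extends → [32]
29 → replaces 32 → [29]
27 → replaces 29 → [27]
10 → replaces 27 → [10]
8 → replaces 10 → [8]
38 → extends → [8, 38]
36 → replaces 38 → [8, 36]
2 → replaces 8 → [2, 36]
29 → replaces 36 → [2, 29]
27 → replaces 29 → [2, 27]
39 → extends → [2, 27, 39]
16 → replaces 27 → [2, 16, 39]
14 → replaces 16 → [2, 14, 39]
17 → replaces 39 → [2, 14, 17]
12 → replaces 14 → [2, 12, 17]
Three tails, so the longest strictly increasing subsequence has length 3 (e.g. 32, 38, 39).

3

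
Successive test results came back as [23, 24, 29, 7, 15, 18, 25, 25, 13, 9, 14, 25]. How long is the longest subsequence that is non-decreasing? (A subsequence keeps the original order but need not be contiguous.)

Let dp[i] be the length of the longest such subsequence ending at index i:
i:      1  2  3  4  5  6  7  8  9 10 11 12
a[i]:  23 24 29  7 15 18 25 25 13  9 14 25
dp:     1  2  3  1  2  3  4  5  2  2  3  6
Maximum dp value is 6.

6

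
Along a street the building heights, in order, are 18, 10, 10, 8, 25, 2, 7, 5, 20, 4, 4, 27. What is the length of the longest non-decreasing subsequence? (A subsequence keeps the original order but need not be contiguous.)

Track the smallest tail for each achievable length (allowing ties):
18 → extends → [18]
10 → replaces 18 → [10]
10 → extends → [10, 10]
8 → replaces 10 → [8, 10]
25 → extends → [8, 10, 25]
2 → replaces 8 → [2, 10, 25]
7 → replaces 10 → [2, 7, 25]
5 → replaces 7 → [2, 5, 25]
20 → replaces 25 → [2, 5, 20]
4 → replaces 5 → [2, 4, 20]
4 → replaces 20 → [2, 4, 4]
27 → extends → [2, 4, 4, 27]
Four tails, so the longest non-decreasing subsequence has length 4 (e.g. 10, 10, 25, 27).

4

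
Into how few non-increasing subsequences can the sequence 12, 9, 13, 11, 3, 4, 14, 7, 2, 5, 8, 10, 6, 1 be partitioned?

5

Place each on the leftmost legal pile:
12 → new pile 1 (tops now [12])
9 → pile 1 (tops now [9])
13 → new pile 2 (tops now [9, 13])
11 → pile 2 (tops now [9, 11])
3 → pile 1 (tops now [3, 11])
4 → pile 2 (tops now [3, 4])
14 → new pile 3 (tops now [3, 4, 14])
7 → pile 3 (tops now [3, 4, 7])
2 → pile 1 (tops now [2, 4, 7])
5 → pile 3 (tops now [2, 4, 5])
8 → new pile 4 (tops now [2, 4, 5, 8])
10 → new pile 5 (tops now [2, 4, 5, 8, 10])
6 → pile 4 (tops now [2, 4, 5, 6, 10])
1 → pile 1 (tops now [1, 4, 5, 6, 10])
Five piles.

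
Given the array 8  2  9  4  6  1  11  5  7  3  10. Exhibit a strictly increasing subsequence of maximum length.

2, 4, 6, 7, 10

Patience tails give the LIS length; then backtrack through the dp parents:
8 → extends → [8]
2 → replaces 8 → [2]
9 → extends → [2, 9]
4 → replaces 9 → [2, 4]
6 → extends → [2, 4, 6]
1 → replaces 2 → [1, 4, 6]
11 → extends → [1, 4, 6, 11]
5 → replaces 6 → [1, 4, 5, 11]
7 → replaces 11 → [1, 4, 5, 7]
3 → replaces 4 → [1, 3, 5, 7]
10 → extends → [1, 3, 5, 7, 10]
Length 5; one witness is 2, 4, 6, 7, 10.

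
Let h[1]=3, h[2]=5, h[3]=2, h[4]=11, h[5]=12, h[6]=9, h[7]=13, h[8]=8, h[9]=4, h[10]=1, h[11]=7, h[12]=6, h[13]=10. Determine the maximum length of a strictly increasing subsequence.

5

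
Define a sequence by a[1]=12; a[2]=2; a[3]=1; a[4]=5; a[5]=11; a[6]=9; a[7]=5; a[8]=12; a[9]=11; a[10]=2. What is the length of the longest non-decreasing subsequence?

Track the smallest tail for each achievable length (allowing ties):
12 → extends → [12]
2 → replaces 12 → [2]
1 → replaces 2 → [1]
5 → extends → [1, 5]
11 → extends → [1, 5, 11]
9 → replaces 11 → [1, 5, 9]
5 → replaces 9 → [1, 5, 5]
12 → extends → [1, 5, 5, 12]
11 → replaces 12 → [1, 5, 5, 11]
2 → replaces 5 → [1, 2, 5, 11]
Four tails, so the longest non-decreasing subsequence has length 4 (e.g. 2, 5, 11, 12).

4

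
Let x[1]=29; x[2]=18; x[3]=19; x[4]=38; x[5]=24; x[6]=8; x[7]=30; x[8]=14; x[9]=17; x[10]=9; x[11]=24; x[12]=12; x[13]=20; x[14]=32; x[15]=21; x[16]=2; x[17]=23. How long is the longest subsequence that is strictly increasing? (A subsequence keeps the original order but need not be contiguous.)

6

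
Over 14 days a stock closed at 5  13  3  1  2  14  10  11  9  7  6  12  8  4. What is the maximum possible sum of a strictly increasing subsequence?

Let S[i] be the best sum of a strictly increasing subsequence ending at i:
i:      1  2  3  4  5  6  7  8  9 10 11 12 13 14
a[i]:   5 13  3  1  2 14 10 11  9  7  6 12  8  4
S:      5 18  3  1  3 32 15 26 14 12 11 38 20  7
Maximum is 38 (e.g. 5 + 10 + 11 + 12).

38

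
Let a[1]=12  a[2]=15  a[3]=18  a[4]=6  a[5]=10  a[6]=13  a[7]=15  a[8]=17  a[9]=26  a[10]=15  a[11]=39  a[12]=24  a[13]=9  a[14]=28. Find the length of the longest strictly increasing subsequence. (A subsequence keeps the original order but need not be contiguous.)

7

Track the smallest tail for each achievable length (strict):
12 → extends → [12]
15 → extends → [12, 15]
18 → extends → [12, 15, 18]
6 → replaces 12 → [6, 15, 18]
10 → replaces 15 → [6, 10, 18]
13 → replaces 18 → [6, 10, 13]
15 → extends → [6, 10, 13, 15]
17 → extends → [6, 10, 13, 15, 17]
26 → extends → [6, 10, 13, 15, 17, 26]
15 → already a tail → [6, 10, 13, 15, 17, 26]
39 → extends → [6, 10, 13, 15, 17, 26, 39]
24 → replaces 26 → [6, 10, 13, 15, 17, 24, 39]
9 → replaces 10 → [6, 9, 13, 15, 17, 24, 39]
28 → replaces 39 → [6, 9, 13, 15, 17, 24, 28]
Seven tails, so the longest strictly increasing subsequence has length 7 (e.g. 6, 10, 13, 15, 17, 26, 39).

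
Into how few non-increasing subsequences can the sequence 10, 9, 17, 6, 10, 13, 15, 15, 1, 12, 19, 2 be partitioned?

5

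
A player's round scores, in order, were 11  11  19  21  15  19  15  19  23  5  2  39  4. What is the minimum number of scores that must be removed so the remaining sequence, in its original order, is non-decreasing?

6

Fewest deletions = n − (longest non-decreasing subsequence).
Patience tails:
11 → extends → [11]
11 → extends → [11, 11]
19 → extends → [11, 11, 19]
21 → extends → [11, 11, 19, 21]
15 → replaces 19 → [11, 11, 15, 21]
19 → replaces 21 → [11, 11, 15, 19]
15 → replaces 19 → [11, 11, 15, 15]
19 → extends → [11, 11, 15, 15, 19]
23 → extends → [11, 11, 15, 15, 19, 23]
5 → replaces 11 → [5, 11, 15, 15, 19, 23]
2 → replaces 5 → [2, 11, 15, 15, 19, 23]
39 → extends → [2, 11, 15, 15, 19, 23, 39]
4 → replaces 11 → [2, 4, 15, 15, 19, 23, 39]
Longest non-decreasing subsequence has length 7, so deletions = 13 − 7 = 6.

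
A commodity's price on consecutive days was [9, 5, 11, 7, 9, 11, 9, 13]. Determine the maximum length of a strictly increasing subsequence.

Track the smallest tail for each achievable length (strict):
9 → extends → [9]
5 → replaces 9 → [5]
11 → extends → [5, 11]
7 → replaces 11 → [5, 7]
9 → extends → [5, 7, 9]
11 → extends → [5, 7, 9, 11]
9 → already a tail → [5, 7, 9, 11]
13 → extends → [5, 7, 9, 11, 13]
Five tails, so the longest strictly increasing subsequence has length 5 (e.g. 5, 7, 9, 11, 13).

5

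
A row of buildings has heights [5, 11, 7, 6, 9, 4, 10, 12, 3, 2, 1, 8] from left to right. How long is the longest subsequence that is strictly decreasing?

7

Negate each value so 'decreasing' becomes 'increasing', then run patience tails on the negated sequence:
-5 → extends → [-5]
-11 → replaces -5 → [-11]
-7 → extends → [-11, -7]
-6 → extends → [-11, -7, -6]
-9 → replaces -7 → [-11, -9, -6]
-4 → extends → [-11, -9, -6, -4]
-10 → replaces -9 → [-11, -10, -6, -4]
-12 → replaces -11 → [-12, -10, -6, -4]
-3 → extends → [-12, -10, -6, -4, -3]
-2 → extends → [-12, -10, -6, -4, -3, -2]
-1 → extends → [-12, -10, -6, -4, -3, -2, -1]
-8 → replaces -6 → [-12, -10, -8, -4, -3, -2, -1]
Seven tails, so the longest strictly decreasing subsequence of the original has length 7.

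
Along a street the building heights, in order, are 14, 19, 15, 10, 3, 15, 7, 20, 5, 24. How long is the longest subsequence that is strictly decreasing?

Let dp[i] be the longest strictly decreasing subsequence ending at i:
i:      1  2  3  4  5  6  7  8  9 10
a[i]:  14 19 15 10  3 15  7 20  5 24
dp:     1  1  2  3  4  2  4  1  5  1
Maximum is 5.

5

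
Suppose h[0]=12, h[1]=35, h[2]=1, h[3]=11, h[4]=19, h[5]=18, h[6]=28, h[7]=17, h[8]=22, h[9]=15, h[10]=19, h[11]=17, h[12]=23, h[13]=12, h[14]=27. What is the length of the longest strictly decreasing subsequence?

Negate each value so 'decreasing' becomes 'increasing', then run patience tails on the negated sequence:
-12 → extends → [-12]
-35 → replaces -12 → [-35]
-1 → extends → [-35, -1]
-11 → replaces -1 → [-35, -11]
-19 → replaces -11 → [-35, -19]
-18 → extends → [-35, -19, -18]
-28 → replaces -19 → [-35, -28, -18]
-17 → extends → [-35, -28, -18, -17]
-22 → replaces -18 → [-35, -28, -22, -17]
-15 → extends → [-35, -28, -22, -17, -15]
-19 → replaces -17 → [-35, -28, -22, -19, -15]
-17 → replaces -15 → [-35, -28, -22, -19, -17]
-23 → replaces -22 → [-35, -28, -23, -19, -17]
-12 → extends → [-35, -28, -23, -19, -17, -12]
-27 → replaces -23 → [-35, -28, -27, -19, -17, -12]
Six tails, so the longest strictly decreasing subsequence of the original has length 6.

6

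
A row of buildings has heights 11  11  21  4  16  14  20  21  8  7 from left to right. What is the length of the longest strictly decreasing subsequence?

Let dp[i] be the longest strictly decreasing subsequence ending at i:
i:      1  2  3  4  5  6  7  8  9 10
a[i]:  11 11 21  4 16 14 20 21  8  7
dp:     1  1  1  2  2  3  2  1  4  5
Maximum is 5.

5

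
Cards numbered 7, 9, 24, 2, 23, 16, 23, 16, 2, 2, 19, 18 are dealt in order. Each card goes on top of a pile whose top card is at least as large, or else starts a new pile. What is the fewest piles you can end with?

4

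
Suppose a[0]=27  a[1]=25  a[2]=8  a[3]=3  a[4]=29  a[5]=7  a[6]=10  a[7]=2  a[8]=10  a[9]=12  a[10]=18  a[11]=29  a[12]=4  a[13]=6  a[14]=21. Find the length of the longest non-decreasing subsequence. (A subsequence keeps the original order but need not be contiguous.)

7

Let dp[i] be the length of the longest such subsequence ending at index i:
i:      0  1  2  3  4  5  6  7  8  9 10 11 12 13 14
a[i]:  27 25  8  3 29  7 10  2 10 12 18 29  4  6 21
dp:     1  1  1  1  2  2  3  1  4  5  6  7  2  3  7
Maximum dp value is 7.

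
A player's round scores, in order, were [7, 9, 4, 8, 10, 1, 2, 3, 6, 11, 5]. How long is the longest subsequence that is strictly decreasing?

Let dp[i] be the longest strictly decreasing subsequence ending at i:
i:      1  2  3  4  5  6  7  8  9 10 11
a[i]:   7  9  4  8 10  1  2  3  6 11  5
dp:     1  1  2  2  1  3  3  3  3  1  4
Maximum is 4.

4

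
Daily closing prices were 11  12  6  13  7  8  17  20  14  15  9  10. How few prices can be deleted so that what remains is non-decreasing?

Fewest deletions = n − (longest non-decreasing subsequence).
i:      1  2  3  4  5  6  7  8  9 10 11 12
a[i]:  11 12  6 13  7  8 17 20 14 15  9 10
dp:     1  2  1  3  2  3  4  5  4  5  4  5
max dp = 5, so deletions = 12 − 5 = 7.

7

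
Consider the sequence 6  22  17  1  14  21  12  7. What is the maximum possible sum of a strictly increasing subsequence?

Let S[i] be the best sum of a strictly increasing subsequence ending at i:
i:      1  2  3  4  5  6  7  8
a[i]:   6 22 17  1 14 21 12  7
S:      6 28 23  1 20 44 18 13
Maximum is 44 (e.g. 6 + 17 + 21).

44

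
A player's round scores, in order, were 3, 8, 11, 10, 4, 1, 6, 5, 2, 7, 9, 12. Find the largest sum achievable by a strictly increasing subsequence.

Let S[i] be the best sum of a strictly increasing subsequence ending at i:
i:      1  2  3  4  5  6  7  8  9 10 11 12
a[i]:   3  8 11 10  4  1  6  5  2  7  9 12
S:      3 11 22 21  7  1 13 12  3 20 29 41
Maximum is 41 (e.g. 3 + 4 + 6 + 7 + 9 + 12).

41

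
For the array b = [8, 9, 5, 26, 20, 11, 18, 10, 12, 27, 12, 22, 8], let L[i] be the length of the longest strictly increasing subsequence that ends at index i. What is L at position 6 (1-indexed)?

dp[i] = 1 + max{dp[j] : j<i, b[j]<b[i]} (or 1 if no such j):
i:      1  2  3  4  5  6  7  8  9 10 11 12 13
b[i]:   8  9  5 26 20 11 18 10 12 27 12 22  8
dp:     1  2  1  3  3  3  4  3  4  5  4  5  2
At index 6 the value is 3.

3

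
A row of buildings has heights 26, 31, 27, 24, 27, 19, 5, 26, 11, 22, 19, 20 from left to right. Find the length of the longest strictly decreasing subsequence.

5

Negate each value so 'decreasing' becomes 'increasing', then run patience tails on the negated sequence:
-26 → extends → [-26]
-31 → replaces -26 → [-31]
-27 → extends → [-31, -27]
-24 → extends → [-31, -27, -24]
-27 → already a tail → [-31, -27, -24]
-19 → extends → [-31, -27, -24, -19]
-5 → extends → [-31, -27, -24, -19, -5]
-26 → replaces -24 → [-31, -27, -26, -19, -5]
-11 → replaces -5 → [-31, -27, -26, -19, -11]
-22 → replaces -19 → [-31, -27, -26, -22, -11]
-19 → replaces -11 → [-31, -27, -26, -22, -19]
-20 → replaces -19 → [-31, -27, -26, -22, -20]
Five tails, so the longest strictly decreasing subsequence of the original has length 5.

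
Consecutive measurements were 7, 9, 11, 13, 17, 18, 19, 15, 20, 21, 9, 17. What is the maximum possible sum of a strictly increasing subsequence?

Let S[i] be the best sum of a strictly increasing subsequence ending at i:
i:       1   2   3   4   5   6   7   8   9  10  11  12
a[i]:    7   9  11  13  17  18  19  15  20  21   9  17
S:       7  16  27  40  57  75  94  55 114 135  16  72
Maximum is 135 (e.g. 7 + 9 + 11 + 13 + 17 + 18 + 19 + 20 + 21).

135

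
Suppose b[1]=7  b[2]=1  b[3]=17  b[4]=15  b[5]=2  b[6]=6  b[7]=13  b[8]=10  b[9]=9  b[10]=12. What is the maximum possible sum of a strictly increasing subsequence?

31

Let S[i] be the best sum of a strictly increasing subsequence ending at i:
i:      1  2  3  4  5  6  7  8  9 10
b[i]:   7  1 17 15  2  6 13 10  9 12
S:      7  1 24 22  3  9 22 19 18 31
Maximum is 31 (e.g. 1 + 2 + 6 + 10 + 12).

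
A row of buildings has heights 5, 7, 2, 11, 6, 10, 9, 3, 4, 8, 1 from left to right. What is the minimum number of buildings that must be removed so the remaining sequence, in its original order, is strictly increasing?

7

Fewest deletions = n − (longest strictly increasing subsequence).
Patience tails:
5 → extends → [5]
7 → extends → [5, 7]
2 → replaces 5 → [2, 7]
11 → extends → [2, 7, 11]
6 → replaces 7 → [2, 6, 11]
10 → replaces 11 → [2, 6, 10]
9 → replaces 10 → [2, 6, 9]
3 → replaces 6 → [2, 3, 9]
4 → replaces 9 → [2, 3, 4]
8 → extends → [2, 3, 4, 8]
1 → replaces 2 → [1, 3, 4, 8]
Longest strictly increasing subsequence has length 4, so deletions = 11 − 4 = 7.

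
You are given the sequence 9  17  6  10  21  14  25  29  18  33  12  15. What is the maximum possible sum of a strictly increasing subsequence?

Let S[i] be the best sum of a strictly increasing subsequence ending at i:
i:       1   2   3   4   5   6   7   8   9  10  11  12
a[i]:    9  17   6  10  21  14  25  29  18  33  12  15
S:       9  26   6  19  47  33  72 101  51 134  31  48
Maximum is 134 (e.g. 9 + 17 + 21 + 25 + 29 + 33).

134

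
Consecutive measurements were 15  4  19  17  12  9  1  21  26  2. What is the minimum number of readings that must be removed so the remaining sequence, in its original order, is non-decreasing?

6

Fewest deletions = n − (longest non-decreasing subsequence).
i:      1  2  3  4  5  6  7  8  9 10
a[i]:  15  4 19 17 12  9  1 21 26  2
dp:     1  1  2  2  2  2  1  3  4  2
max dp = 4, so deletions = 10 − 4 = 6.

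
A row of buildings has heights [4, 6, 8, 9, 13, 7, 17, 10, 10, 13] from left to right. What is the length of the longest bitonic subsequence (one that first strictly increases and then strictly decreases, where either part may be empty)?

7

inc[i] = longest strictly increasing subsequence ending at i; dec[i] = longest strictly decreasing subsequence starting at i:
i:      1  2  3  4  5  6  7  8  9 10
a[i]:   4  6  8  9 13  7 17 10 10 13
inc:    1  2  3  4  5  3  6  5  5  6
dec:    1  1  2  2  2  1  2  1  1  1
Best peak at i=7 (value 17): inc=6, dec=2, length 6+2−1 = 7.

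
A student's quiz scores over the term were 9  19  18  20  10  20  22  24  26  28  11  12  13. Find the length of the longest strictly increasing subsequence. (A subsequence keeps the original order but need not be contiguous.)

7

Track the smallest tail for each achievable length (strict):
9 → extends → [9]
19 → extends → [9, 19]
18 → replaces 19 → [9, 18]
20 → extends → [9, 18, 20]
10 → replaces 18 → [9, 10, 20]
20 → already a tail → [9, 10, 20]
22 → extends → [9, 10, 20, 22]
24 → extends → [9, 10, 20, 22, 24]
26 → extends → [9, 10, 20, 22, 24, 26]
28 → extends → [9, 10, 20, 22, 24, 26, 28]
11 → replaces 20 → [9, 10, 11, 22, 24, 26, 28]
12 → replaces 22 → [9, 10, 11, 12, 24, 26, 28]
13 → replaces 24 → [9, 10, 11, 12, 13, 26, 28]
Seven tails, so the longest strictly increasing subsequence has length 7 (e.g. 9, 19, 20, 22, 24, 26, 28).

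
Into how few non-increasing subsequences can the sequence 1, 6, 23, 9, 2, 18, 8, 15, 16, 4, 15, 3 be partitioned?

The minimum number of non-increasing subsequences covering a sequence equals the length of its longest strictly increasing subsequence.
LIS length is 5 (e.g. 1, 6, 9, 15, 16), so 5 piles are needed.

5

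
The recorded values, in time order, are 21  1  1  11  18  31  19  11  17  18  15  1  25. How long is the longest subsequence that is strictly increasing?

Let dp[i] be the length of the longest such subsequence ending at index i:
i:      1  2  3  4  5  6  7  8  9 10 11 12 13
a[i]:  21  1  1 11 18 31 19 11 17 18 15  1 25
dp:     1  1  1  2  3  4  4  2  3  4  3  1  5
Maximum dp value is 5.

5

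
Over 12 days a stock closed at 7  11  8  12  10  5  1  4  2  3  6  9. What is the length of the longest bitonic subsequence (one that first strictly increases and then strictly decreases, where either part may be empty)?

7

inc[i] = longest strictly increasing subsequence ending at i; dec[i] = longest strictly decreasing subsequence starting at i:
i:      1  2  3  4  5  6  7  8  9 10 11 12
a[i]:   7 11  8 12 10  5  1  4  2  3  6  9
inc:    1  2  2  3  3  1  1  2  2  3  4  5
dec:    4  5  4  5  4  3  1  2  1  1  1  1
Best peak at i=4 (value 12): inc=3, dec=5, length 3+5−1 = 7.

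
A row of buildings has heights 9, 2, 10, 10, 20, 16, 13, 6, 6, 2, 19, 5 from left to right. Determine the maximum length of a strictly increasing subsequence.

Let dp[i] be the length of the longest such subsequence ending at index i:
i:      1  2  3  4  5  6  7  8  9 10 11 12
a[i]:   9  2 10 10 20 16 13  6  6  2 19  5
dp:     1  1  2  2  3  3  3  2  2  1  4  2
Maximum dp value is 4.

4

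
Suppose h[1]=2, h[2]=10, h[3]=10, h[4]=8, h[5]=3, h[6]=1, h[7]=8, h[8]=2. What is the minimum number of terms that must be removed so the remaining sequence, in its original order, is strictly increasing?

5

Fewest deletions = n − (longest strictly increasing subsequence).
i:      1  2  3  4  5  6  7  8
h[i]:   2 10 10  8  3  1  8  2
dp:     1  2  2  2  2  1  3  2
max dp = 3, so deletions = 8 − 3 = 5.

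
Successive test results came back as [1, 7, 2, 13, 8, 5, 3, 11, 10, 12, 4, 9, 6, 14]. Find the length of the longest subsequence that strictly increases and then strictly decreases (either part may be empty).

7

inc[i] = longest strictly increasing subsequence ending at i; dec[i] = longest strictly decreasing subsequence starting at i:
i:      1  2  3  4  5  6  7  8  9 10 11 12 13 14
a[i]:   1  7  2 13  8  5  3 11 10 12  4  9  6 14
inc:    1  2  2  3  3  3  3  4  4  5  4  5  5  6
dec:    1  3  1  5  3  2  1  4  3  3  1  2  1  1
Best peak at i=4 (value 13): inc=3, dec=5, length 3+5−1 = 7.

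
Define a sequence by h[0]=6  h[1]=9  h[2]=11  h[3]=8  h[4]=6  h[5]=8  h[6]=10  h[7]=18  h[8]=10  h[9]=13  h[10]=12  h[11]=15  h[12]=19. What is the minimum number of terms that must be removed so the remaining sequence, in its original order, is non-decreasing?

5

Fewest deletions = n − (longest non-decreasing subsequence).
Patience tails:
6 → extends → [6]
9 → extends → [6, 9]
11 → extends → [6, 9, 11]
8 → replaces 9 → [6, 8, 11]
6 → replaces 8 → [6, 6, 11]
8 → replaces 11 → [6, 6, 8]
10 → extends → [6, 6, 8, 10]
18 → extends → [6, 6, 8, 10, 18]
10 → replaces 18 → [6, 6, 8, 10, 10]
13 → extends → [6, 6, 8, 10, 10, 13]
12 → replaces 13 → [6, 6, 8, 10, 10, 12]
15 → extends → [6, 6, 8, 10, 10, 12, 15]
19 → extends → [6, 6, 8, 10, 10, 12, 15, 19]
Longest non-decreasing subsequence has length 8, so deletions = 13 − 8 = 5.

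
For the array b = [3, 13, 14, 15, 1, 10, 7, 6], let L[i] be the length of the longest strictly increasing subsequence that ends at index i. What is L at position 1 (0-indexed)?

dp[i] = 1 + max{dp[j] : j<i, b[j]<b[i]} (or 1 if no such j):
i:      0  1  2  3  4  5  6  7
b[i]:   3 13 14 15  1 10  7  6
dp:     1  2  3  4  1  2  2  2
At index 1 the value is 2.

2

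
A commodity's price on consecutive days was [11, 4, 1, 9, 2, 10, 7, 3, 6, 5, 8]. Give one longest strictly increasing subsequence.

Patience tails give the LIS length; then backtrack through the dp parents:
11 → extends → [11]
4 → replaces 11 → [4]
1 → replaces 4 → [1]
9 → extends → [1, 9]
2 → replaces 9 → [1, 2]
10 → extends → [1, 2, 10]
7 → replaces 10 → [1, 2, 7]
3 → replaces 7 → [1, 2, 3]
6 → extends → [1, 2, 3, 6]
5 → replaces 6 → [1, 2, 3, 5]
8 → extends → [1, 2, 3, 5, 8]
Length 5; one witness is 1, 2, 3, 6, 8.

1, 2, 3, 6, 8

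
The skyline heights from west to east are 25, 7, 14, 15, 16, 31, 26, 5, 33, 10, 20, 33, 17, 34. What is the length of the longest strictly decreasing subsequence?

Let dp[i] be the longest strictly decreasing subsequence ending at i:
i:      1  2  3  4  5  6  7  8  9 10 11 12 13 14
a[i]:  25  7 14 15 16 31 26  5 33 10 20 33 17 34
dp:     1  2  2  2  2  1  2  3  1  3  3  1  4  1
Maximum is 4.

4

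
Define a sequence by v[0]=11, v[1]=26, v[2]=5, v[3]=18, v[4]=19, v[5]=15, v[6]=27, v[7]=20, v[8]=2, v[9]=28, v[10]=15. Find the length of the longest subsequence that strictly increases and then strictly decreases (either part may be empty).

inc[i] = longest strictly increasing subsequence ending at i; dec[i] = longest strictly decreasing subsequence starting at i:
i:      0  1  2  3  4  5  6  7  8  9 10
v[i]:  11 26  5 18 19 15 27 20  2 28 15
inc:    1  2  1  2  3  2  4  4  1  5  2
dec:    3  4  2  3  3  2  3  2  1  2  1
Best peak at i=6 (value 27): inc=4, dec=3, length 4+3−1 = 6.

6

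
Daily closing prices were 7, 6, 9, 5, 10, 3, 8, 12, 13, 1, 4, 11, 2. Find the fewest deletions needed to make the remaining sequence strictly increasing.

Fewest deletions = n − (longest strictly increasing subsequence).
Patience tails:
7 → extends → [7]
6 → replaces 7 → [6]
9 → extends → [6, 9]
5 → replaces 6 → [5, 9]
10 → extends → [5, 9, 10]
3 → replaces 5 → [3, 9, 10]
8 → replaces 9 → [3, 8, 10]
12 → extends → [3, 8, 10, 12]
13 → extends → [3, 8, 10, 12, 13]
1 → replaces 3 → [1, 8, 10, 12, 13]
4 → replaces 8 → [1, 4, 10, 12, 13]
11 → replaces 12 → [1, 4, 10, 11, 13]
2 → replaces 4 → [1, 2, 10, 11, 13]
Longest strictly increasing subsequence has length 5, so deletions = 13 − 5 = 8.

8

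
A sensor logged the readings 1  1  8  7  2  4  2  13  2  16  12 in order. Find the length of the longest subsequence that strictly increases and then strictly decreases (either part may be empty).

inc[i] = longest strictly increasing subsequence ending at i; dec[i] = longest strictly decreasing subsequence starting at i:
i:      1  2  3  4  5  6  7  8  9 10 11
a[i]:   1  1  8  7  2  4  2 13  2 16 12
inc:    1  1  2  2  2  3  2  4  2  5  4
dec:    1  1  4  3  1  2  1  2  1  2  1
Best peak at i=10 (value 16): inc=5, dec=2, length 5+2−1 = 6.

6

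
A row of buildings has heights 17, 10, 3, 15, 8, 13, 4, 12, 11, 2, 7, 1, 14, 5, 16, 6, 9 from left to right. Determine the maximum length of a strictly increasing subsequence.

5

Let dp[i] be the length of the longest such subsequence ending at index i:
i:      1  2  3  4  5  6  7  8  9 10 11 12 13 14 15 16 17
a[i]:  17 10  3 15  8 13  4 12 11  2  7  1 14  5 16  6  9
dp:     1  1  1  2  2  3  2  3  3  1  3  1  4  3  5  4  5
Maximum dp value is 5.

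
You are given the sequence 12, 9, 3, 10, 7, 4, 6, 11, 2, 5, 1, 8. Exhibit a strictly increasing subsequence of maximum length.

Patience tails give the LIS length; then backtrack through the dp parents:
12 → extends → [12]
9 → replaces 12 → [9]
3 → replaces 9 → [3]
10 → extends → [3, 10]
7 → replaces 10 → [3, 7]
4 → replaces 7 → [3, 4]
6 → extends → [3, 4, 6]
11 → extends → [3, 4, 6, 11]
2 → replaces 3 → [2, 4, 6, 11]
5 → replaces 6 → [2, 4, 5, 11]
1 → replaces 2 → [1, 4, 5, 11]
8 → replaces 11 → [1, 4, 5, 8]
Length 4; one witness is 3, 4, 6, 11.

3, 4, 6, 11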